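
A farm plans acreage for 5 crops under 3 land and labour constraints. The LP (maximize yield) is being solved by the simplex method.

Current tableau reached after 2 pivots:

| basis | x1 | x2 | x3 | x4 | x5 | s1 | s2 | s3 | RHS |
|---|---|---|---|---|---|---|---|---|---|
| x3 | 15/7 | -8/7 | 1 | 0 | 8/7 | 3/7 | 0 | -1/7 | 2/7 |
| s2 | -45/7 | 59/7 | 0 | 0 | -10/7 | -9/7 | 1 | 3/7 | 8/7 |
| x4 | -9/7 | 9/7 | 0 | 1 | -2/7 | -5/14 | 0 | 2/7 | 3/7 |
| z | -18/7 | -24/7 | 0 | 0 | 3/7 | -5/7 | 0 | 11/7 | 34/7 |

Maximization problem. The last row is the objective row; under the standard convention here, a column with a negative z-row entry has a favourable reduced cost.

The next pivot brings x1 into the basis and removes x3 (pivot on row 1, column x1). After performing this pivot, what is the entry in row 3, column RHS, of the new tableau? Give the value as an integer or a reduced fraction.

3/5

Pivot element is row 1, column x1: 15/7.
Normalize row 1: new (row 1, RHS) = (2/7)/(15/7) = 2/15.
row 3 ← row 3 − (-9/7)·(new row 1): 3/7 − (-9/7)·(2/15) = 3/5.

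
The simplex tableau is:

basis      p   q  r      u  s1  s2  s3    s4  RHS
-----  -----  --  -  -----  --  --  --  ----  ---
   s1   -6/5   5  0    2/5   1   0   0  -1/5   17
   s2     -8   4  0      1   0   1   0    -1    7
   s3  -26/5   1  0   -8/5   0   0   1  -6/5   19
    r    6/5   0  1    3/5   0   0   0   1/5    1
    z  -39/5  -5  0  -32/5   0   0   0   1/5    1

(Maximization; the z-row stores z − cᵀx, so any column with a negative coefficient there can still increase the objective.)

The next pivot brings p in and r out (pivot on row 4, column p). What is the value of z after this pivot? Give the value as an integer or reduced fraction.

Minimum ratio for p: 1/(6/5) = 5/6.
z changes by −(z-row coeff of p)·ratio = −(-39/5)·(5/6) = 13/2.
New z = 1 + (13/2) = 15/2.

15/2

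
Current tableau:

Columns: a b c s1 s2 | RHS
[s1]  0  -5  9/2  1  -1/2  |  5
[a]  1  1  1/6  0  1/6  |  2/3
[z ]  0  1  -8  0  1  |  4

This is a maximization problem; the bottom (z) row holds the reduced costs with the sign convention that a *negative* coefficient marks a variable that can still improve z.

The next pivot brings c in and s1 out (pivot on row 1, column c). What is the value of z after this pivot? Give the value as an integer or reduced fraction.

Minimum ratio for c: 5/(9/2) = 10/9.
z changes by −(z-row coeff of c)·ratio = −(-8)·(10/9) = 80/9.
New z = 4 + (80/9) = 116/9.

116/9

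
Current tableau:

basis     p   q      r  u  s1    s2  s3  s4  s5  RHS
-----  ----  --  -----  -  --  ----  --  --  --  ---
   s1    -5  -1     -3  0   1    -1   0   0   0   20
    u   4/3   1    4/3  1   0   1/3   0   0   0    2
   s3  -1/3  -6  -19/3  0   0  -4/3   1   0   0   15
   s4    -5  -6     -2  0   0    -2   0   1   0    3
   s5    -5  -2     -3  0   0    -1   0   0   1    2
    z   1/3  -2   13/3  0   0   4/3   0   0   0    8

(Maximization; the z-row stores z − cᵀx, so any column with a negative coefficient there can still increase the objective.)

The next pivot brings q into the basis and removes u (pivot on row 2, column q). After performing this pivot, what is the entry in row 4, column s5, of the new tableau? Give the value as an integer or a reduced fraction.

0

Pivot element is row 2, column q: 1.
Normalize row 2: new (row 2, s5) = 0/1 = 0.
row 4 ← row 4 − (-6)·(new row 2): 0 − (-6)·0 = 0.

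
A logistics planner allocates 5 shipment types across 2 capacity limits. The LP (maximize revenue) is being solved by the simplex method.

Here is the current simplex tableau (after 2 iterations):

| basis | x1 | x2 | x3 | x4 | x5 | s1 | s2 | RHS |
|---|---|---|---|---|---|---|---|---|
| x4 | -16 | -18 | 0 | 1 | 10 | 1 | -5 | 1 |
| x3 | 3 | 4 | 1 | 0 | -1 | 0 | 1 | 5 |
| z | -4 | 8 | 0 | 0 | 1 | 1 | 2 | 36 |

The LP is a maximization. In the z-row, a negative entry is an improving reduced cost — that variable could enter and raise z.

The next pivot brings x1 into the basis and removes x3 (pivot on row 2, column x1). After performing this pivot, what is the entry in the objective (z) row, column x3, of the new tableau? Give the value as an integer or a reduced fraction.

Pivot element is row 2, column x1: 3.
Normalize row 2: new (row 2, x3) = 1/3 = 1/3.
z-row ← z-row − (-4)·(new row 2): 0 − (-4)·(1/3) = 4/3.

4/3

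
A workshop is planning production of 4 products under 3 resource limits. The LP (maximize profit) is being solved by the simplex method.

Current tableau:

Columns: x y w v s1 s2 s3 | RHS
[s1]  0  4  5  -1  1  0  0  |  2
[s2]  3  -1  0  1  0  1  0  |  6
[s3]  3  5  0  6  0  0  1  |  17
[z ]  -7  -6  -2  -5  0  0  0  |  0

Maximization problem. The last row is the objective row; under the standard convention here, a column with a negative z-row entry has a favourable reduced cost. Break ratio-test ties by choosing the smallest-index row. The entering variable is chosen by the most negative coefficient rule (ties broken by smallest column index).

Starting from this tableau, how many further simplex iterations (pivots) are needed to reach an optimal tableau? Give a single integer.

pivot: x in, s2 out → z = 14
pivot: y in, s1 out → z = 109/6
pivot: v in, s3 out → z = 1873/78
No improving column remains; optimal.

3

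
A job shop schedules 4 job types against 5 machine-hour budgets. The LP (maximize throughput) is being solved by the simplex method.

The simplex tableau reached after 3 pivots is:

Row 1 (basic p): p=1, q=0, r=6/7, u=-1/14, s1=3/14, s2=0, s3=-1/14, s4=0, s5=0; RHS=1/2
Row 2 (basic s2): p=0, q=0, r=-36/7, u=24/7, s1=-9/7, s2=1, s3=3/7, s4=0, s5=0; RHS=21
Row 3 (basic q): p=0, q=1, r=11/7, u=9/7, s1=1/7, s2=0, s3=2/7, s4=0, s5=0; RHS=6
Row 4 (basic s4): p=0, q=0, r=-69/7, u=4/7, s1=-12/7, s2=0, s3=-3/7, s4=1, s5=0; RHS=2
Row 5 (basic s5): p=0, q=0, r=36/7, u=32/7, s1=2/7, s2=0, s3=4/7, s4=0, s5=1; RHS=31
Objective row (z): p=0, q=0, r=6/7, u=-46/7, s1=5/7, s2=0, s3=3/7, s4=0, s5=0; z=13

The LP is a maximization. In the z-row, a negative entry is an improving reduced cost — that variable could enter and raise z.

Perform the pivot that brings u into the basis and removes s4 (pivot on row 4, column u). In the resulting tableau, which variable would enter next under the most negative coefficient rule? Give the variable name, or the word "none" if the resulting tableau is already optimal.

Pivot element 4/7. New z-row = old z-row − (-46/7)·(row 4/(4/7)).
Updated z-row coefficients: p: 0, q: 0, r: -225/2, u: 0, s1: -19, s2: 0, s3: -9/2, s4: 23/2, s5: 0.
The most negative is -225/2 in column r, so r would enter next.

r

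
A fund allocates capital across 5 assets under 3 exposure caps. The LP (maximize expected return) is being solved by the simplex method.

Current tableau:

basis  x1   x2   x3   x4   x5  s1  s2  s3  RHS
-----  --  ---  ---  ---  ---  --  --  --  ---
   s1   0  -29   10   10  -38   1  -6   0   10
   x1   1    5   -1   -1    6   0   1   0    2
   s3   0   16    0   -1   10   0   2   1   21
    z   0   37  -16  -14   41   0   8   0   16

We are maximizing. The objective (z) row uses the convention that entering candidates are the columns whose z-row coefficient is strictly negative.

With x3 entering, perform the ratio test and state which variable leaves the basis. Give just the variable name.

s1

Ratios: row 1 (s1): 10/10 = 1; row 2 (x1): entry -1 ≤ 0, skip; row 3 (s3): entry 0 ≤ 0, skip.
Minimum ratio 1 is in the s1 row, so s1 leaves.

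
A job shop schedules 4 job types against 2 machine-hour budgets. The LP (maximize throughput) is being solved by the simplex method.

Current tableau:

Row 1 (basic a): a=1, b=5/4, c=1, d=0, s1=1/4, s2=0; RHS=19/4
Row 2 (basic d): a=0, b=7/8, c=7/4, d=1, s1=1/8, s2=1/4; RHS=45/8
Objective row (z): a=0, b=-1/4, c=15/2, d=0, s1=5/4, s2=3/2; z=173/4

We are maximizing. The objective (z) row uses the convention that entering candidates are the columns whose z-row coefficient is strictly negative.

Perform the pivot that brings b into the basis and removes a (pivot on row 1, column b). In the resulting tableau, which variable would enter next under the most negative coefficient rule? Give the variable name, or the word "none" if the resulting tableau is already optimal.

Pivot element 5/4. New z-row = old z-row − (-1/4)·(row 1/(5/4)).
Updated z-row coefficients: a: 1/5, b: 0, c: 77/10, d: 0, s1: 13/10, s2: 3/2.
No coefficient is strictly negative; the tableau after this pivot is optimal.

none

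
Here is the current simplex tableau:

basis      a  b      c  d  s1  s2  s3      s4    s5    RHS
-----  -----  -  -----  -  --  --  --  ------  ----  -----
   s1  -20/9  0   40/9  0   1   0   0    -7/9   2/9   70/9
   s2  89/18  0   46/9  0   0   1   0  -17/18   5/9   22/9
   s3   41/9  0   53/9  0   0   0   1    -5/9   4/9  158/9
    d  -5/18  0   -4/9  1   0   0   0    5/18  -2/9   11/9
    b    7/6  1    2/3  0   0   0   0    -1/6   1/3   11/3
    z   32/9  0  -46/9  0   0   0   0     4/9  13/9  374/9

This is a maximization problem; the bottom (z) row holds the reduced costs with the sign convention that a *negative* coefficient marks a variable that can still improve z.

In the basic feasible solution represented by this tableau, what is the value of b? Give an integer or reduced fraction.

b is basic (row 5); its value is the RHS of that row: 11/3.

11/3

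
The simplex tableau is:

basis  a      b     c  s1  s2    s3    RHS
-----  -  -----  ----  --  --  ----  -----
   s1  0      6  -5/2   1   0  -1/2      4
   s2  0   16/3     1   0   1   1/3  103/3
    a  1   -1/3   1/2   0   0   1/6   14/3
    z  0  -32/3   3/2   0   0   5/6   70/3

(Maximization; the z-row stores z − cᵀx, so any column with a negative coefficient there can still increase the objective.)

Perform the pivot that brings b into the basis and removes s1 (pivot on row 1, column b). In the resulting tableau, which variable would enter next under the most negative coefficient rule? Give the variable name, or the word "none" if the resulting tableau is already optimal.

c

Pivot element 6. New z-row = old z-row − (-32/3)·(row 1/6).
Updated z-row coefficients: a: 0, b: 0, c: -53/18, s1: 16/9, s2: 0, s3: -1/18.
The most negative is -53/18 in column c, so c would enter next.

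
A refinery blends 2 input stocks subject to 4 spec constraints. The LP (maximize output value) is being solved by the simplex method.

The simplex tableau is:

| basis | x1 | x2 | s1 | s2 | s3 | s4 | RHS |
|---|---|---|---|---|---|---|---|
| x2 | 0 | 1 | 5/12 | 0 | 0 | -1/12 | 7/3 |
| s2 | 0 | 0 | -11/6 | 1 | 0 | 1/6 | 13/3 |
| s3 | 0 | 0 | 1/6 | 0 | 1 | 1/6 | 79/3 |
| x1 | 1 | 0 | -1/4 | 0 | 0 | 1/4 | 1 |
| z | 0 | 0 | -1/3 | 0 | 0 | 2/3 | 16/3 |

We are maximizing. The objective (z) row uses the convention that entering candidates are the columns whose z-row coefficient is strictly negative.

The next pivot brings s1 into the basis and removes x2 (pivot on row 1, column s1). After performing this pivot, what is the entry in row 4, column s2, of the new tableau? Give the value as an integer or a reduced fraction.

0

Pivot element is row 1, column s1: 5/12.
Normalize row 1: new (row 1, s2) = 0/(5/12) = 0.
row 4 ← row 4 − (-1/4)·(new row 1): 0 − (-1/4)·0 = 0.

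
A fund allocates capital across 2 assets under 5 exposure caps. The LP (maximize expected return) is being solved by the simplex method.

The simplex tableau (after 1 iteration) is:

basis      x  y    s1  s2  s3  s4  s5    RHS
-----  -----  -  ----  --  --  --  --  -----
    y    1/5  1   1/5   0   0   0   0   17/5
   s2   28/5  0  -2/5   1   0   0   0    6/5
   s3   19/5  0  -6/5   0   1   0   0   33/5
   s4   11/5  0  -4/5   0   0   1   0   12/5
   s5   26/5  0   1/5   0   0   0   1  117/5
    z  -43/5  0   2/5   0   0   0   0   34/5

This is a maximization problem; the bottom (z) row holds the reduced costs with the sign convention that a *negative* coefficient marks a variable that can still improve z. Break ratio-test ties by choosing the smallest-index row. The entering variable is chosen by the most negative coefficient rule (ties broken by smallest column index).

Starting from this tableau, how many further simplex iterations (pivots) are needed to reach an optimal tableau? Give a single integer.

2

pivot: x in, s2 out → z = 121/14
pivot: s1 in, y out → z = 12
No improving column remains; optimal.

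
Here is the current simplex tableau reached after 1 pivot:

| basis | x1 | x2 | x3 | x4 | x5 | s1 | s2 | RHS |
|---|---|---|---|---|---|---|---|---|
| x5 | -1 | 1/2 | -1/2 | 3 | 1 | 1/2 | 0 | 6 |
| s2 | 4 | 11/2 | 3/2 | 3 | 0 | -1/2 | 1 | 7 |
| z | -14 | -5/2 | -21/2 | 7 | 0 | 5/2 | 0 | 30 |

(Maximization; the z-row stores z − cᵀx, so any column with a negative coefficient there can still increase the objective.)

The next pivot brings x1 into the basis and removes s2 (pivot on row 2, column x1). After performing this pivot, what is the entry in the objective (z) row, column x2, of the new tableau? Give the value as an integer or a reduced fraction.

67/4

Pivot element is row 2, column x1: 4.
Normalize row 2: new (row 2, x2) = (11/2)/4 = 11/8.
z-row ← z-row − (-14)·(new row 2): -5/2 − (-14)·(11/8) = 67/4.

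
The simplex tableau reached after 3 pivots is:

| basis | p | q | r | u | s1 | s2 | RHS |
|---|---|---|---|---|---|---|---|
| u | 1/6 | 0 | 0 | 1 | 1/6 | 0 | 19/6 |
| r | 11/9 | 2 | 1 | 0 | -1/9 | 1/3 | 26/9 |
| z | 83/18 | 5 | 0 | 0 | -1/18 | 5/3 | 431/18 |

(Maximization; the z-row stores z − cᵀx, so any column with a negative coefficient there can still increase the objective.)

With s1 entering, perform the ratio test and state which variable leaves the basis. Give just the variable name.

u

Ratios: row 1 (u): (19/6)/(1/6) = 19; row 2 (r): entry -1/9 ≤ 0, skip.
Minimum ratio 19 is in the u row, so u leaves.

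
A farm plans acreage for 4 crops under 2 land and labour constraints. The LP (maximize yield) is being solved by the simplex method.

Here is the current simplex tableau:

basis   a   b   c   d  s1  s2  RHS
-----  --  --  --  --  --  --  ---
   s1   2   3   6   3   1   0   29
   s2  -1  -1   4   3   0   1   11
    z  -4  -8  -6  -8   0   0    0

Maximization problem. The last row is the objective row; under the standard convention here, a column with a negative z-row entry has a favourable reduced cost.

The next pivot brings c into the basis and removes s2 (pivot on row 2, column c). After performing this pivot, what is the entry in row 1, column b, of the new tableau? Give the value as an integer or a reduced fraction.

Pivot element is row 2, column c: 4.
Normalize row 2: new (row 2, b) = (-1)/4 = -1/4.
row 1 ← row 1 − 6·(new row 2): 3 − 6·(-1/4) = 9/2.

9/2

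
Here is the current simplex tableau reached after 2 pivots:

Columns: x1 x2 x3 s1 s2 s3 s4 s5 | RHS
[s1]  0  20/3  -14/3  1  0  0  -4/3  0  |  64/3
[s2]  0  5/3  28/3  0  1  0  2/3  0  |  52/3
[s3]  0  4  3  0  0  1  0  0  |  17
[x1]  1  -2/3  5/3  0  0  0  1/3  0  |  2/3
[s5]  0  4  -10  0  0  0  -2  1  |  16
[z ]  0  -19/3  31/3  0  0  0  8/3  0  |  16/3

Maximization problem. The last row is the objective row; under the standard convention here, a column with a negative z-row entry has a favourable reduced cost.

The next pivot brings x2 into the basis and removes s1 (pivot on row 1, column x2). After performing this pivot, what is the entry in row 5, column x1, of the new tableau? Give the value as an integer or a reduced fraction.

0

Pivot element is row 1, column x2: 20/3.
Normalize row 1: new (row 1, x1) = 0/(20/3) = 0.
row 5 ← row 5 − 4·(new row 1): 0 − 4·0 = 0.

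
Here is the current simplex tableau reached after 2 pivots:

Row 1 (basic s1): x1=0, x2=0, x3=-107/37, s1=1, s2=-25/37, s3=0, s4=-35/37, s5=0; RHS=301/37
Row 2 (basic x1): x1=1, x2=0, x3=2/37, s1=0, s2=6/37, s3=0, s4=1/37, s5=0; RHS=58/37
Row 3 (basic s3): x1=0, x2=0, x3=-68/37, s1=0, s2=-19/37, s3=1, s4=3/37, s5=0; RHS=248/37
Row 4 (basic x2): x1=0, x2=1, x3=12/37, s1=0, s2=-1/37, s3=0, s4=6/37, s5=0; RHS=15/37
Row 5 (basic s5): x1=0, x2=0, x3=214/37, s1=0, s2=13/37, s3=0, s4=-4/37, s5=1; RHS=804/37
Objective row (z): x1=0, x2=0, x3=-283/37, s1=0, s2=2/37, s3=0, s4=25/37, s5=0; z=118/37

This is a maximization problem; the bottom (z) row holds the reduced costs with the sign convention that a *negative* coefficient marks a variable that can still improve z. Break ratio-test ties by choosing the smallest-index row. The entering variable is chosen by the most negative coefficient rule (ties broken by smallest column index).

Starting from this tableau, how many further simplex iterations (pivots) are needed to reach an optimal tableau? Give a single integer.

2

pivot: x3 in, x2 out → z = 51/4
pivot: s2 in, x1 out → z = 18
No improving column remains; optimal.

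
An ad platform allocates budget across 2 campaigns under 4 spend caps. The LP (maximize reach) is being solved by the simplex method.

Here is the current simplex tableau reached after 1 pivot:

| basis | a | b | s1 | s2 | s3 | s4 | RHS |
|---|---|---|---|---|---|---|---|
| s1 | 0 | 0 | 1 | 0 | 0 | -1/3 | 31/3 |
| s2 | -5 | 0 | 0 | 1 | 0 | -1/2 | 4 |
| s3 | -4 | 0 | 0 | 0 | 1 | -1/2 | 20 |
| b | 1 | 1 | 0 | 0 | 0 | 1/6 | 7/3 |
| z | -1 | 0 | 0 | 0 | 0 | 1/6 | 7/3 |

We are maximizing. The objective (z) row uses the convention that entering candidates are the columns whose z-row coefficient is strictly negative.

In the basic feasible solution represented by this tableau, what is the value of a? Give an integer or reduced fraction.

a is nonbasic (not in the basis column), so its value in the current BFS is 0.

0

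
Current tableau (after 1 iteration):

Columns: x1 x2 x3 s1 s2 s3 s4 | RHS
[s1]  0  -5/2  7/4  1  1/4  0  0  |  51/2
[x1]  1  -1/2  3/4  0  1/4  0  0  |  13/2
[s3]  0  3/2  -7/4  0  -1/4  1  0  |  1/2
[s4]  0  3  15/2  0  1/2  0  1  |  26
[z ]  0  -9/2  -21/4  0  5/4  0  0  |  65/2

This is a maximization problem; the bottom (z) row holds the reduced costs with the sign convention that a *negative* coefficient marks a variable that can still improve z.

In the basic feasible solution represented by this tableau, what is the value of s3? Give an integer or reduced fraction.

1/2

s3 is basic (row 3); its value is the RHS of that row: 1/2.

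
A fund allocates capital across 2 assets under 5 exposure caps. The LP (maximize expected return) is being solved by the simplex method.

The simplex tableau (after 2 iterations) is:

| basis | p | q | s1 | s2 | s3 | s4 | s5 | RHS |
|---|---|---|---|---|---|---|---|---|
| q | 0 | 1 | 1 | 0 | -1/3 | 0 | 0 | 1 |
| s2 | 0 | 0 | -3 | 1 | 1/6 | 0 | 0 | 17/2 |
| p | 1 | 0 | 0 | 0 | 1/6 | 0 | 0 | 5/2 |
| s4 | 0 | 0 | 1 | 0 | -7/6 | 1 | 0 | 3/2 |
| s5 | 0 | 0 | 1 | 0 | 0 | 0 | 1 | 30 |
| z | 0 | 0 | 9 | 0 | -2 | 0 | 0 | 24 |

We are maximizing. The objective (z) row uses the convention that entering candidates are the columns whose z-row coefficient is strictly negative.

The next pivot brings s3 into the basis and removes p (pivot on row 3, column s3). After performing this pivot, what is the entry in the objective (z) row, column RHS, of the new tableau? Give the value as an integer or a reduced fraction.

54

Pivot element is row 3, column s3: 1/6.
Normalize row 3: new (row 3, RHS) = (5/2)/(1/6) = 15.
z-row ← z-row − (-2)·(new row 3): 24 − (-2)·15 = 54.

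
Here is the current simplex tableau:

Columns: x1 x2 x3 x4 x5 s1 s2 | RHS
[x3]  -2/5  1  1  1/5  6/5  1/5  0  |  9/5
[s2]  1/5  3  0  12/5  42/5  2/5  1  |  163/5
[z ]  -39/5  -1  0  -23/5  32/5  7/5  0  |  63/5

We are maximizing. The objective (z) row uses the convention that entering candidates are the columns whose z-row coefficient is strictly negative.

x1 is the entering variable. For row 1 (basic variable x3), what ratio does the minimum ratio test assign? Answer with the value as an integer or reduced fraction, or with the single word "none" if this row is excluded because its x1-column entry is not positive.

none

The x1 entry in row 1 is -2/5 ≤ 0, so this row gives no ratio.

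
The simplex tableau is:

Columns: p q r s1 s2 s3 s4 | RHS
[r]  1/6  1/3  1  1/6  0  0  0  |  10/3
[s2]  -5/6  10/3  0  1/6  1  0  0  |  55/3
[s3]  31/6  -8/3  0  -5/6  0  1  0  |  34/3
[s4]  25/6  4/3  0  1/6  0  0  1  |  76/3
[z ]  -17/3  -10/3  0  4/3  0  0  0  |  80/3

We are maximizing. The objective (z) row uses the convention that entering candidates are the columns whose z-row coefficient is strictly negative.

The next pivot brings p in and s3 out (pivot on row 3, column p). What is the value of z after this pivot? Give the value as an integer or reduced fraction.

1212/31

Minimum ratio for p: (34/3)/(31/6) = 68/31.
z changes by −(z-row coeff of p)·ratio = −(-17/3)·(68/31) = 1156/93.
New z = 80/3 + (1156/93) = 1212/31.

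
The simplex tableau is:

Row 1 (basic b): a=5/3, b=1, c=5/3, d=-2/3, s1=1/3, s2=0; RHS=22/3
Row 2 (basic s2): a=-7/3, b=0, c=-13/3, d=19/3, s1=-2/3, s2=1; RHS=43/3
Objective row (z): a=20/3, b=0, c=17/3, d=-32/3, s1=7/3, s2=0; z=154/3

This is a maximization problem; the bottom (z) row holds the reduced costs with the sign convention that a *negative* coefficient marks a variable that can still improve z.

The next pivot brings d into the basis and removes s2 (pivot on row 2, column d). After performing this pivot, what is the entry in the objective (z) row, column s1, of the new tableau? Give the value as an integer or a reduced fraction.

Pivot element is row 2, column d: 19/3.
Normalize row 2: new (row 2, s1) = (-2/3)/(19/3) = -2/19.
z-row ← z-row − (-32/3)·(new row 2): 7/3 − (-32/3)·(-2/19) = 23/19.

23/19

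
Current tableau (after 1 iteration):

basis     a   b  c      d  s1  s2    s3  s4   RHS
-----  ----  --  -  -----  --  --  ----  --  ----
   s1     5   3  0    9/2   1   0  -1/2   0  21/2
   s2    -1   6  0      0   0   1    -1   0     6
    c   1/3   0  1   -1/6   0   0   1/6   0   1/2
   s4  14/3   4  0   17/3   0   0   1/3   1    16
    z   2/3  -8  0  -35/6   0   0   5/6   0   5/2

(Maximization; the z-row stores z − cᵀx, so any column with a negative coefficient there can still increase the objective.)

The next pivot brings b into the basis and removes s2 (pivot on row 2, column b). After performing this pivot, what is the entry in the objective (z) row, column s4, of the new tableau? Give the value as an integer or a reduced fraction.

Pivot element is row 2, column b: 6.
Normalize row 2: new (row 2, s4) = 0/6 = 0.
z-row ← z-row − (-8)·(new row 2): 0 − (-8)·0 = 0.

0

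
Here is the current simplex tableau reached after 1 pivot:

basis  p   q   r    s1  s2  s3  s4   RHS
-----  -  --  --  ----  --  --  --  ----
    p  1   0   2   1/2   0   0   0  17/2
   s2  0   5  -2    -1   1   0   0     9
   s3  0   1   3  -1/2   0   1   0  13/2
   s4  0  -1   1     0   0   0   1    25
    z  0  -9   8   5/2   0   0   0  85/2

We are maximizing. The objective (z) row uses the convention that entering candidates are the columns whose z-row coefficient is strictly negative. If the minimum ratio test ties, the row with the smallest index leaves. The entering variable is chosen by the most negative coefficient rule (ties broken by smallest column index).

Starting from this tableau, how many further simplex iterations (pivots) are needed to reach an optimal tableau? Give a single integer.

pivot: q in, s2 out → z = 587/10
No improving column remains; optimal.

1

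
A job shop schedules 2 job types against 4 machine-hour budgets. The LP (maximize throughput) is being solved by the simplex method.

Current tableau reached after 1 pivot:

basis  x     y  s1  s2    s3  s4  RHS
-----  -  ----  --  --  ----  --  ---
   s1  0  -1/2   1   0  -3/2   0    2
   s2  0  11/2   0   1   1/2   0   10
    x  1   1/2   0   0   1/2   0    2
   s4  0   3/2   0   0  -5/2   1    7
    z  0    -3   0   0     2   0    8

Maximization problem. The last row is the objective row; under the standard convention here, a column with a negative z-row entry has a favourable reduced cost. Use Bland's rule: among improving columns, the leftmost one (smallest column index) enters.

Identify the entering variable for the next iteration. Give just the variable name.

y

Objective-row coefficients: x: 0, y: -3, s1: 0, s2: 0, s3: 2, s4: 0.
Improving columns: y. Bland's rule picks the smallest column index → y.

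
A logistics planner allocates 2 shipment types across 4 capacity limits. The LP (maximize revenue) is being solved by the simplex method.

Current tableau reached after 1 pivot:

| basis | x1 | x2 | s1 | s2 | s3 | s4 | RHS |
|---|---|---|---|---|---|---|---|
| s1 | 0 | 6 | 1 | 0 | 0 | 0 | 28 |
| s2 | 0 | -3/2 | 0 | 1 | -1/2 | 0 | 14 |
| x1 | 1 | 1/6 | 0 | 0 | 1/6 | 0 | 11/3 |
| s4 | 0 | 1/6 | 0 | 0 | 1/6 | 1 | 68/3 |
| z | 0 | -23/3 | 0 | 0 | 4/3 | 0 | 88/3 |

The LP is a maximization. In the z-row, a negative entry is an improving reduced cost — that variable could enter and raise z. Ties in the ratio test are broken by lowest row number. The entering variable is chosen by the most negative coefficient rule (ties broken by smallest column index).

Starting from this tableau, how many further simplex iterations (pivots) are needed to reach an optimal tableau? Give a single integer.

pivot: x2 in, s1 out → z = 586/9
No improving column remains; optimal.

1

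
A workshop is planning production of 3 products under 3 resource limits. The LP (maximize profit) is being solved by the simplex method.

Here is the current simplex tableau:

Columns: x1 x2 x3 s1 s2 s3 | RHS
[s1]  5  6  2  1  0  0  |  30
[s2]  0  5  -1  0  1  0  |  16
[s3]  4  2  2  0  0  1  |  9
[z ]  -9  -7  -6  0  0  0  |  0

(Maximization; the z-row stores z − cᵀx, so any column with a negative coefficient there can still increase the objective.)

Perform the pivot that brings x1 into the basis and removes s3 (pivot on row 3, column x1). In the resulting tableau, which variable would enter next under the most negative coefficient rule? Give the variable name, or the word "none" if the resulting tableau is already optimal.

Pivot element 4. New z-row = old z-row − (-9)·(row 3/4).
Updated z-row coefficients: x1: 0, x2: -5/2, x3: -3/2, s1: 0, s2: 0, s3: 9/4.
The most negative is -5/2 in column x2, so x2 would enter next.

x2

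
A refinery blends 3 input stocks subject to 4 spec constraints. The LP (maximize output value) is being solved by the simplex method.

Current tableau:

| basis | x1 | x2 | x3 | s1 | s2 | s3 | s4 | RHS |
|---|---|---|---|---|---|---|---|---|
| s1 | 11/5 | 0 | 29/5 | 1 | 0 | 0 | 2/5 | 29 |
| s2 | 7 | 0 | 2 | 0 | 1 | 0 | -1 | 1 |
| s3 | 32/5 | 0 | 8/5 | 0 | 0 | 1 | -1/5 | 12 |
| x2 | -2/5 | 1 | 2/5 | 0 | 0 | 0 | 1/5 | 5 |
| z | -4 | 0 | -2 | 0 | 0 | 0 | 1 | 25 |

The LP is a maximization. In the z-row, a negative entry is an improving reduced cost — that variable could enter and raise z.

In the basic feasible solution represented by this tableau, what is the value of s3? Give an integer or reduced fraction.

12

s3 is basic (row 3); its value is the RHS of that row: 12.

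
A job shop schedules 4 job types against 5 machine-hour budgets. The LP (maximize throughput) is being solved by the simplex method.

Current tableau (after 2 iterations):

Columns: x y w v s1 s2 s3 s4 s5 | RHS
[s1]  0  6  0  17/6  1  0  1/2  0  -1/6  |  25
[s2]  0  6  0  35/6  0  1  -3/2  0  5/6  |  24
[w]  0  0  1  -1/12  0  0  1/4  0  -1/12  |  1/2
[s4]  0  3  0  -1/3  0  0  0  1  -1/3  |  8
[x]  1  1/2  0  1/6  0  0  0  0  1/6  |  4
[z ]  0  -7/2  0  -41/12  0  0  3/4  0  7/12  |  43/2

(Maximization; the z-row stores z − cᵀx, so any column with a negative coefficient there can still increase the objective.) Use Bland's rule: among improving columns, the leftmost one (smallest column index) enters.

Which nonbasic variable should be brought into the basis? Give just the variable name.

y

Objective-row coefficients: x: 0, y: -7/2, w: 0, v: -41/12, s1: 0, s2: 0, s3: 3/4, s4: 0, s5: 7/12.
Improving columns: y, v. Bland's rule picks the smallest column index → y.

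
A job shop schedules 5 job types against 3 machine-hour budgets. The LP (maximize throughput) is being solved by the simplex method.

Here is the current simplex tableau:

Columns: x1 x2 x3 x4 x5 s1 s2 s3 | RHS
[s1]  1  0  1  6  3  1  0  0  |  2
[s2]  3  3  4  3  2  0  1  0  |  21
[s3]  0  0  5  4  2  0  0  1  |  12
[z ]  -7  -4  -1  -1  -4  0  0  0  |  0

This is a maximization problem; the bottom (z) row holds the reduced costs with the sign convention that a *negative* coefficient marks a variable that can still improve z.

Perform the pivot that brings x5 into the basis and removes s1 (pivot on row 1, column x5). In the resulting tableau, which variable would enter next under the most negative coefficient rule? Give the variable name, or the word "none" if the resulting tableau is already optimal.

x1

Pivot element 3. New z-row = old z-row − (-4)·(row 1/3).
Updated z-row coefficients: x1: -17/3, x2: -4, x3: 1/3, x4: 7, x5: 0, s1: 4/3, s2: 0, s3: 0.
The most negative is -17/3 in column x1, so x1 would enter next.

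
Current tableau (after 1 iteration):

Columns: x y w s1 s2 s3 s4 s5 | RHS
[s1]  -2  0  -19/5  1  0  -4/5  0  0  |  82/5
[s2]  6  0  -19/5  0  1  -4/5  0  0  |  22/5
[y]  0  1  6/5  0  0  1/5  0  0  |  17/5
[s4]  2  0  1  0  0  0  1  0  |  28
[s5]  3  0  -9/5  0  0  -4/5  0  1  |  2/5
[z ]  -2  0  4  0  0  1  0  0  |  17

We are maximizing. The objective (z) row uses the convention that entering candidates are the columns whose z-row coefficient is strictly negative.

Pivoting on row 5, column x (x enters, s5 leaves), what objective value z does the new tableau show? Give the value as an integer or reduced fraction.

Minimum ratio for x: (2/5)/3 = 2/15.
z changes by −(z-row coeff of x)·ratio = −(-2)·(2/15) = 4/15.
New z = 17 + (4/15) = 259/15.

259/15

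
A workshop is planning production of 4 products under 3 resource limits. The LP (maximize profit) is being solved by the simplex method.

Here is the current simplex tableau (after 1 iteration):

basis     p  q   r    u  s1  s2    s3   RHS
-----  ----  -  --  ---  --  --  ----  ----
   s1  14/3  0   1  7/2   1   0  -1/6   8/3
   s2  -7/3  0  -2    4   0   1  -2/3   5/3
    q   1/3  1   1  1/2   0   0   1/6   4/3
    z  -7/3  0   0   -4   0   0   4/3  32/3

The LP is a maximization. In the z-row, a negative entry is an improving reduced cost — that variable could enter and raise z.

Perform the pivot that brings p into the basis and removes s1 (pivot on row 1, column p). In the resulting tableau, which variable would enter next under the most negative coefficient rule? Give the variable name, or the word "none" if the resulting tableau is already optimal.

u

Pivot element 14/3. New z-row = old z-row − (-7/3)·(row 1/(14/3)).
Updated z-row coefficients: p: 0, q: 0, r: 1/2, u: -9/4, s1: 1/2, s2: 0, s3: 5/4.
The most negative is -9/4 in column u, so u would enter next.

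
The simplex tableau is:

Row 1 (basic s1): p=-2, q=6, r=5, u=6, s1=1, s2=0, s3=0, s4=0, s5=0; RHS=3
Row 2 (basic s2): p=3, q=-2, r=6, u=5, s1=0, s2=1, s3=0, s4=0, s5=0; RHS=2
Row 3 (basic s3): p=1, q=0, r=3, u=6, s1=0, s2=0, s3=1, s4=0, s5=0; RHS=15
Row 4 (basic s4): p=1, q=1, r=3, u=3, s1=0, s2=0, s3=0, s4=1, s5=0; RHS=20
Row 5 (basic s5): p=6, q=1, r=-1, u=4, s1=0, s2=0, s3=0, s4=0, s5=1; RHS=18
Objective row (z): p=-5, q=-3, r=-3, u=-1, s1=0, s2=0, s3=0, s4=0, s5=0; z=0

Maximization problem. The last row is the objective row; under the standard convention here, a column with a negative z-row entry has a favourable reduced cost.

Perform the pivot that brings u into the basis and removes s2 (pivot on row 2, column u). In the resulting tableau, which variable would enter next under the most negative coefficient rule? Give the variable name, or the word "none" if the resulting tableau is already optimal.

Pivot element 5. New z-row = old z-row − (-1)·(row 2/5).
Updated z-row coefficients: p: -22/5, q: -17/5, r: -9/5, u: 0, s1: 0, s2: 1/5, s3: 0, s4: 0, s5: 0.
The most negative is -22/5 in column p, so p would enter next.

p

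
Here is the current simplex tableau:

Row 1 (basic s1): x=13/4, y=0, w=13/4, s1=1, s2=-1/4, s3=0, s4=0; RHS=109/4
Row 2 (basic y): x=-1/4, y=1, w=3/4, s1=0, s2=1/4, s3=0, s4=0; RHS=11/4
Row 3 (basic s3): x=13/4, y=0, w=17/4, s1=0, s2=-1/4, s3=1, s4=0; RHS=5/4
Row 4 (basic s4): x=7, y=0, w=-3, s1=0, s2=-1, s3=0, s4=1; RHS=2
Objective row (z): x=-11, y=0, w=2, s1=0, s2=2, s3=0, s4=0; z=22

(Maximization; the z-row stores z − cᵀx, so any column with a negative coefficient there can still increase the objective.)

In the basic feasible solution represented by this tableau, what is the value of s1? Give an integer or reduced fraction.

s1 is basic (row 1); its value is the RHS of that row: 109/4.

109/4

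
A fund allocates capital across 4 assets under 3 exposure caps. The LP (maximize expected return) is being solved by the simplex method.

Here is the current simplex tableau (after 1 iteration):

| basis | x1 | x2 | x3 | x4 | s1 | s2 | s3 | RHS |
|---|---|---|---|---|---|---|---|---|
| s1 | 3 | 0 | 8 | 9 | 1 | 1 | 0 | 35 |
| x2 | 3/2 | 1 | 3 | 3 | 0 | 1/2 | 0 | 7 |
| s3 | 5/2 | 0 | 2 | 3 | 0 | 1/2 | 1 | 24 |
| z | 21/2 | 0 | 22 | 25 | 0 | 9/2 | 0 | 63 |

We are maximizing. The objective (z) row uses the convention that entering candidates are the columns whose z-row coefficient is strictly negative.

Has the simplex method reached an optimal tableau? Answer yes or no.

No objective-row coefficient is strictly negative, so no entering variable exists; the tableau is optimal.

yes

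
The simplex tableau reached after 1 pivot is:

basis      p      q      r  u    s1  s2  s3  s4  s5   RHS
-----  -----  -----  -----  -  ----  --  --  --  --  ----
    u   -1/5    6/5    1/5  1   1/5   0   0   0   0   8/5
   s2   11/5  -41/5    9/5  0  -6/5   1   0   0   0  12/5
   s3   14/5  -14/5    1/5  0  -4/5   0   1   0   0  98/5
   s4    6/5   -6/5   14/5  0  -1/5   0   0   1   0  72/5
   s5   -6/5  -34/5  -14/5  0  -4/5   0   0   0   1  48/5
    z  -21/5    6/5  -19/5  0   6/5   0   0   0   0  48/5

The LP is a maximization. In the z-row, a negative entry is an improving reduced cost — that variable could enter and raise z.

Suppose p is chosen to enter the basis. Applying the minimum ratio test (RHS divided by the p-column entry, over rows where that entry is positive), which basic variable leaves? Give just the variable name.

s2

Ratios: row 1 (u): entry -1/5 ≤ 0, skip; row 2 (s2): (12/5)/(11/5) = 12/11; row 3 (s3): (98/5)/(14/5) = 7; row 4 (s4): (72/5)/(6/5) = 12; row 5 (s5): entry -6/5 ≤ 0, skip.
Minimum ratio 12/11 is in the s2 row, so s2 leaves.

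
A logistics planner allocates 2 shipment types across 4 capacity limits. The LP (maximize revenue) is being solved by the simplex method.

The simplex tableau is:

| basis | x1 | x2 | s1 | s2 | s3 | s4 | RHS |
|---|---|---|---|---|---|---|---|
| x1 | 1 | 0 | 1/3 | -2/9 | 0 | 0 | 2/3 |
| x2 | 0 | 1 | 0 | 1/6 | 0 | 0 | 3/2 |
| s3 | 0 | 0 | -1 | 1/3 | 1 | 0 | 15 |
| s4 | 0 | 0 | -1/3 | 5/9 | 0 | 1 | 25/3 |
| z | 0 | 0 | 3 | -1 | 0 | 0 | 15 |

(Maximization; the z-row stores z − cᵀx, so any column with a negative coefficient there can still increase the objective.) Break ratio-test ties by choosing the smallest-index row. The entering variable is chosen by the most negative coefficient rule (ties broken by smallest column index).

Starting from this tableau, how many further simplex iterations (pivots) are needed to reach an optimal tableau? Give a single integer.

1

pivot: s2 in, x2 out → z = 24
No improving column remains; optimal.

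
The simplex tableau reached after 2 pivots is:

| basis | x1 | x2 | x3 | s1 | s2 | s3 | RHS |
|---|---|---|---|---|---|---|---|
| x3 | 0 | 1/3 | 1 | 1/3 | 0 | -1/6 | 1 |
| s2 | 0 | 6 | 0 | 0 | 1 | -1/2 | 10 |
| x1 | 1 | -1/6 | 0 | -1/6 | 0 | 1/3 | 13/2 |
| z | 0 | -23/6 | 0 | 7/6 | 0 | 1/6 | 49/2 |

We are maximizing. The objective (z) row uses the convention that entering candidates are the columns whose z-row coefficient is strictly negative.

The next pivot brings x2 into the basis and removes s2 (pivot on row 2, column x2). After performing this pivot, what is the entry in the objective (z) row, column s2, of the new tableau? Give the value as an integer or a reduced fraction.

23/36

Pivot element is row 2, column x2: 6.
Normalize row 2: new (row 2, s2) = 1/6 = 1/6.
z-row ← z-row − (-23/6)·(new row 2): 0 − (-23/6)·(1/6) = 23/36.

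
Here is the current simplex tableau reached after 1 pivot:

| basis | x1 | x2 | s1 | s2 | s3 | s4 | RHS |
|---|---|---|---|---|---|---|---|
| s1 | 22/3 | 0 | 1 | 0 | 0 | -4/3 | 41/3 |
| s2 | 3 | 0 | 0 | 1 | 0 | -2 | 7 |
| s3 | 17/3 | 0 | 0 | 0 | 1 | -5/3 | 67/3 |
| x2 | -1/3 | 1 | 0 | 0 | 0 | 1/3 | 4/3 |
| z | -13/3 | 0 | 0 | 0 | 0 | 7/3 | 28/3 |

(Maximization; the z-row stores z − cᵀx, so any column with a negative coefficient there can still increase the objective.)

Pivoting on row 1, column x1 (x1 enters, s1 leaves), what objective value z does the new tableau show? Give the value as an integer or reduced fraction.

Minimum ratio for x1: (41/3)/(22/3) = 41/22.
z changes by −(z-row coeff of x1)·ratio = −(-13/3)·(41/22) = 533/66.
New z = 28/3 + (533/66) = 383/22.

383/22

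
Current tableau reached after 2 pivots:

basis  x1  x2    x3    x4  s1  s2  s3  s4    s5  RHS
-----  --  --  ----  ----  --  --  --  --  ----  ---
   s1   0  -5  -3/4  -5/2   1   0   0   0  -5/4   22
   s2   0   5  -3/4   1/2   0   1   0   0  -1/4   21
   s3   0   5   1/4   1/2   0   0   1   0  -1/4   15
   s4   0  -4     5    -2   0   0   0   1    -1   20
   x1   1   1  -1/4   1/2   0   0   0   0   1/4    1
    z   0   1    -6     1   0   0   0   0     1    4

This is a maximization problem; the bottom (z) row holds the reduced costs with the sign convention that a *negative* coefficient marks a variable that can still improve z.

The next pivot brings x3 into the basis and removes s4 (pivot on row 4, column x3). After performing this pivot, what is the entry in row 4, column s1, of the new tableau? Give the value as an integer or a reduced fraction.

0

Pivot element is row 4, column x3: 5.
Normalize row 4: new (row 4, s1) = 0/5 = 0.
Row 4 is the pivot row, so the entry is 0.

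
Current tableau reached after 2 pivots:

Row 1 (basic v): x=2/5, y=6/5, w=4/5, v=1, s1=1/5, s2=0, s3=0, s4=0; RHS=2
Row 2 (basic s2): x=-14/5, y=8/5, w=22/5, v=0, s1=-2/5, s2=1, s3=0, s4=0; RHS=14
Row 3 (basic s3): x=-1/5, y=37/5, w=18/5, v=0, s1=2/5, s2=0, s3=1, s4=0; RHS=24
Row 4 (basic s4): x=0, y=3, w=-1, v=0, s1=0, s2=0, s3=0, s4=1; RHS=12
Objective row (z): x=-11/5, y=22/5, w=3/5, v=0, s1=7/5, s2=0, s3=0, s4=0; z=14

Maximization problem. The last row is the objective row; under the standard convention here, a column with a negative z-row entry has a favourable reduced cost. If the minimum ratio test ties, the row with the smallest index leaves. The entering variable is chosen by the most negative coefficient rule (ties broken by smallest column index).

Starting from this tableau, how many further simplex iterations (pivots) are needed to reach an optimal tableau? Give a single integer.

pivot: x in, v out → z = 25
No improving column remains; optimal.

1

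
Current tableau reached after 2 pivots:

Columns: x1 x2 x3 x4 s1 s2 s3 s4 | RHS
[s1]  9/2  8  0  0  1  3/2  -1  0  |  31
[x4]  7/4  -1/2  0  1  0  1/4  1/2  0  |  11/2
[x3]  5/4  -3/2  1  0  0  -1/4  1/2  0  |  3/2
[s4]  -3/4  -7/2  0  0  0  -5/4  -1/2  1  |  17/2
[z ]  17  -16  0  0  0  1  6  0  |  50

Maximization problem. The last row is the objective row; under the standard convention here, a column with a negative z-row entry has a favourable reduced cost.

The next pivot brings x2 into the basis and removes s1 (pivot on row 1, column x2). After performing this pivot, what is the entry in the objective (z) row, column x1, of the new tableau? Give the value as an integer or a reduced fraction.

26

Pivot element is row 1, column x2: 8.
Normalize row 1: new (row 1, x1) = (9/2)/8 = 9/16.
z-row ← z-row − (-16)·(new row 1): 17 − (-16)·(9/16) = 26.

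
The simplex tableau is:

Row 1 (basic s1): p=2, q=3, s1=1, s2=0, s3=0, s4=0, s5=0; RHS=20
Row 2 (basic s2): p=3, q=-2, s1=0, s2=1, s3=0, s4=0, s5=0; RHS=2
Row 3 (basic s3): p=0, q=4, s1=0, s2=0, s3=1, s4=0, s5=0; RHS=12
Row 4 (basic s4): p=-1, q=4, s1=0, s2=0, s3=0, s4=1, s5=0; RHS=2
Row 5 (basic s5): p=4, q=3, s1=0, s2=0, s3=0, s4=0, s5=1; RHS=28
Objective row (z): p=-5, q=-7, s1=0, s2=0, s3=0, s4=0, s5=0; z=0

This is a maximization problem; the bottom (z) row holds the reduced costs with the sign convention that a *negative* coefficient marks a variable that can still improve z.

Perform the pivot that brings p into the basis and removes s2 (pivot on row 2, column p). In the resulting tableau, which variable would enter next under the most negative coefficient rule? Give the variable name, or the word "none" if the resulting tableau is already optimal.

Pivot element 3. New z-row = old z-row − (-5)·(row 2/3).
Updated z-row coefficients: p: 0, q: -31/3, s1: 0, s2: 5/3, s3: 0, s4: 0, s5: 0.
The most negative is -31/3 in column q, so q would enter next.

q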